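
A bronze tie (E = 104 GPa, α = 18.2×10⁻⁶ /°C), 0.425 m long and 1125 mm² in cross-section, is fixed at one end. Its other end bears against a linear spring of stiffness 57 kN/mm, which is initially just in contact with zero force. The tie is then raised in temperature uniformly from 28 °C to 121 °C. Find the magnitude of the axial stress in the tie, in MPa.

The unrestrained thermal change is αΔT L = 18.2×10⁻⁶ × 93 × 425 = 0.7194 mm.
Let P be the compressive force at the spring. The tie shortens elastically by PL/(AE) and the spring compresses by P/k; together these equal δ_free.
P [ L/(AE) + 1/k ] = δ_free → P [ 425/(1125×104×10³) + 1/(57×10³) ] = 0.7194.
P = 0.7194 / 2.118×10⁻⁵ = 33970 N.
σ = P/A = 33970/1125 = 30.2 MPa.

σ ≈ 30.2 MPa (compressive)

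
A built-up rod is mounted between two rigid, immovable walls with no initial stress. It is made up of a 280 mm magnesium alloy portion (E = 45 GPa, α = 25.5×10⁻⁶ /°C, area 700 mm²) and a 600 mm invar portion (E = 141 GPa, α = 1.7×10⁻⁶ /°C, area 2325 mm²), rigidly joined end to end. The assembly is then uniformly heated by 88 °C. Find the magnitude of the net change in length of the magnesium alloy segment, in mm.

|ΔL| ≈ 0.0328 mm

Free thermal expansion of the whole bar: Σ αᵢΔT Lᵢ = 25.5×10⁻⁶×88×280 + 1.7×10⁻⁶×88×600 = 0.7181 mm.
The rigid supports impose zero overall length change; the single axial force P common to all segments must satisfy P Σ Lᵢ/(AᵢEᵢ) = δ_free.
Σ Lᵢ/(AᵢEᵢ) = 280/(700×45×10³) + 600/(2325×141×10³) = 1.072×10⁻⁵ mm/N.
So P = 0.7181 / 1.072×10⁻⁵ = 66.99 kN, compressive.
For the magnesium alloy segment, free thermal change = 25.5×10⁻⁶×88×280 = 0.6283 mm and elastic change from P = 66990×280/(700×45×10³) = 0.5955 mm; these oppose, so the net change is 0.0328 mm (segment lengthens).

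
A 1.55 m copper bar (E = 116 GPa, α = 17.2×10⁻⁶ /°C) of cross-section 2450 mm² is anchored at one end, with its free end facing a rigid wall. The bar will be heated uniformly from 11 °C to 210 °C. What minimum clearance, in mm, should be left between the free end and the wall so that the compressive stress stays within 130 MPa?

g ≈ 3.57 mm

Free expansion if unrestrained: δ_free = αΔT L = 17.2×10⁻⁶ × 199 × 1550 = 5.305 mm.
At the allowable stress the elastic shortening the wall may impose is σL/E = 130 × 1550 / (116×10³) = 1.737 mm.
The gap must absorb the remainder: g_min = 5.305 − 1.737 = 3.568 mm.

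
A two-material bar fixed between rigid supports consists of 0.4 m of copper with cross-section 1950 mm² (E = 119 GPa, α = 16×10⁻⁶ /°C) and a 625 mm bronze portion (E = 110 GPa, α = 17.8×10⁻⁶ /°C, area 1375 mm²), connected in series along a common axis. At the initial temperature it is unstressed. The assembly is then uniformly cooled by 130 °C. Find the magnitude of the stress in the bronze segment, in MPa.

With the walls removed the bar would change length by δ_free = Σ αᵢΔT Lᵢ = 16×10⁻⁶×130×400 + 17.8×10⁻⁶×130×625 = 2.278 mm.
The rigid supports impose zero overall length change; the single axial force P common to all segments must satisfy P Σ Lᵢ/(AᵢEᵢ) = δ_free.
Σ Lᵢ/(AᵢEᵢ) = 400/(1950×119×10³) + 625/(1375×110×10³) = 5.856×10⁻⁶ mm/N.
So P = 2.278 / 5.856×10⁻⁶ = 389 kN, tensile.
σ_{bronze} = P / A = 389000 / 1375 = 282.9 MPa.

σ ≈ 283 MPa (tensile)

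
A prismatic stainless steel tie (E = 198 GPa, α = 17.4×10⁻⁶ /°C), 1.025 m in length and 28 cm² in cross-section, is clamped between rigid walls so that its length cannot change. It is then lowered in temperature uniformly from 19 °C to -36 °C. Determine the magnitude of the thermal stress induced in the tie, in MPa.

σ ≈ 189 MPa (tensile)

Because both ends are immovable the net strain is zero, and the suppressed thermal strain is αΔT = 17.4×10⁻⁶ × 55 = 957×10⁻⁶.
Hence σ = E·αΔT = 198×10³ × 957×10⁻⁶ = 189.5 MPa, tensile.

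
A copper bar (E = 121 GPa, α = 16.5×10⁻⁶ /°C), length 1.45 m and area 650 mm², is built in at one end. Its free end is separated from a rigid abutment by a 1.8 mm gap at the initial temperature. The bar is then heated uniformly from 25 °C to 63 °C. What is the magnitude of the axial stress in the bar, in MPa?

Free thermal elongation = αΔT L = 16.5×10⁻⁶ × 38 × 1450 = 0.9091 mm.
Since δ_free = 0.909 mm is less than the 1.8 mm gap, the bar never touches the wall. No axial force develops.

σ ≈ 0 MPa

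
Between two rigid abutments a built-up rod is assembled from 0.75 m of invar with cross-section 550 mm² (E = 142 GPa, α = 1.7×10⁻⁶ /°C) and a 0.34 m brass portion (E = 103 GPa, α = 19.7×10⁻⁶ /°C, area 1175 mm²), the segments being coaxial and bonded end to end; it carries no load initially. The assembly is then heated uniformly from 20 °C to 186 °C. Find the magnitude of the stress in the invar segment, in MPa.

If the supports were absent, the total length change would be Σ αᵢΔT Lᵢ = 1.7×10⁻⁶×166×750 + 19.7×10⁻⁶×166×340 = 1.324 mm.
The walls prevent any net length change, so an axial force P (same in every segment) develops. Compatibility: P · Σ Lᵢ/(AᵢEᵢ) = δ_free.
The series flexibility is Σ Lᵢ/(AᵢEᵢ) = 750/(550×142×10³) + 340/(1175×103×10³) = 1.241×10⁻⁵ mm/N.
P = 1.324 / 1.241×10⁻⁵ = 106600 N = 106.6 kN, compressive.
σ_{invar} = P / A = 106600 / 550 = 193.9 MPa.

σ ≈ 194 MPa (compressive)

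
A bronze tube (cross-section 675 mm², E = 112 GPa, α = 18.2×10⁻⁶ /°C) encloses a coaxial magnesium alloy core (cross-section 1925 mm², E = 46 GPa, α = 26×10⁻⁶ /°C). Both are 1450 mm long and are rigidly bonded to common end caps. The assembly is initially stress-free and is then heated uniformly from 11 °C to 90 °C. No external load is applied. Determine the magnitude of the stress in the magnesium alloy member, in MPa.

σ ≈ 13.1 MPa (compressive)

Both members must finish at the same length. With the larger α, the magnesium alloy tends to over-expand; the plates restrain it, putting the magnesium alloy in compression and the bronze in tension. With no external load the two internal forces are equal and opposite, magnitude P.
Equating the net (thermal + elastic) strains gives |α₁ − α₂|·ΔT = P·[1/(A₁E₁) + 1/(A₂E₂)].
|α₁ − α₂|·ΔT = 7.8×10⁻⁶ × 79 = 0.0006162.
1/(A₁E₁) + 1/(A₂E₂) = 1/(675×112×10³) + 1/(1925×46×10³) = 2.452×10⁻⁸ N⁻¹.
P = 0.0006162 / 2.452×10⁻⁸ = 25130 N = 25.13 kN.
σ_{magnesium alloy} = P/A₂ = 25130/1925 = 13.05 MPa, compressive.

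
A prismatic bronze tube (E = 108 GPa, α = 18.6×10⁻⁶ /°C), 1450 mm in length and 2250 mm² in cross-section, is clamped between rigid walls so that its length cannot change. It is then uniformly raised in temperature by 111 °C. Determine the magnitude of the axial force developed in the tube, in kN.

With zero net strain, σ = E·αΔT = 108 GPa × 18.6×10⁻⁶ × 111 = 223 MPa.
Then P = σA = 223 × 2250 mm² = 501.7 kN, compressive.

P ≈ 502 kN (compressive)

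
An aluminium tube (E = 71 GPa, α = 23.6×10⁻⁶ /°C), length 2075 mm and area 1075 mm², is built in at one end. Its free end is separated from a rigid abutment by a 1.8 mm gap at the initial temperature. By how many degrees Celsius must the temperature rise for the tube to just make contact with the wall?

Contact occurs when the free expansion equals the gap: αΔT L = 1.8 mm.
ΔT = 1.8 / (23.6×10⁻⁶ × 2075) = 36.76 °C.

ΔT ≈ 36.8 °C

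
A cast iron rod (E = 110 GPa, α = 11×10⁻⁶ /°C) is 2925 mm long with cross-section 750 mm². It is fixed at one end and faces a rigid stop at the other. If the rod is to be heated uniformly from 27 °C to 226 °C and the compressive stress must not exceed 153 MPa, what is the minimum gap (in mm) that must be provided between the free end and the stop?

Free expansion if unrestrained: δ_free = αΔT L = 11×10⁻⁶ × 199 × 2925 = 6.403 mm.
A stress of 153 MPa corresponds to the wall pushing the rod back by σL/E = 153×2925/(110×10³) = 4.068 mm.
So the gap has to take up the difference, g_min = δ_free − σL/E = 6.403 − 4.068 = 2.334 mm.

g ≈ 2.33 mm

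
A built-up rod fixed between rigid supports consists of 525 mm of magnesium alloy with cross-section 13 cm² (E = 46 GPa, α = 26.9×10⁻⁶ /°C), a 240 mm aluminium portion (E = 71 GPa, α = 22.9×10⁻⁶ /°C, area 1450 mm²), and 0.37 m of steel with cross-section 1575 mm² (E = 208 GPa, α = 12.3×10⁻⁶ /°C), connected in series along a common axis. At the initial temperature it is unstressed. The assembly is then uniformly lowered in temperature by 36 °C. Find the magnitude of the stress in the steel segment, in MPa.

Free thermal contraction of the whole bar: Σ αᵢΔT Lᵢ = 26.9×10⁻⁶×36×525 + 22.9×10⁻⁶×36×240 + 12.3×10⁻⁶×36×370 = 0.8701 mm.
Since the ends are fixed, an axial force P builds up, equal in every segment, with P · Σ Lᵢ/(AᵢEᵢ) = δ_free.
Σ Lᵢ/(AᵢEᵢ) = 525/(1300×46×10³) + 240/(1450×71×10³) + 370/(1575×208×10³) = 1.224×10⁻⁵ mm/N.
So P = 0.8701 / 1.224×10⁻⁵ = 71.09 kN, tensile.
σ_{steel} = P / A = 71090 / 1575 = 45.13 MPa.

σ ≈ 45.1 MPa (tensile)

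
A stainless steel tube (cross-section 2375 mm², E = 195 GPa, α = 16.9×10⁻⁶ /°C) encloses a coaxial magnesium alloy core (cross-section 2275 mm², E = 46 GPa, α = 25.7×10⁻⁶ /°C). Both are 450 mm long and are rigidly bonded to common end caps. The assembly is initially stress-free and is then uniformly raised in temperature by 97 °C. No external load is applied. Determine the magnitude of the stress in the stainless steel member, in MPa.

Equilibrium of a rigid end plate with no external load gives equal and opposite internal forces ±P in the two members. Since α_{magnesium alloy} > α_{stainless steel}, heating drives the magnesium alloy into compression and the stainless steel into tension.
Setting the final lengths equal and cancelling L: (α₁ − α₂)ΔT = P/(A₁E₁) + P/(A₂E₂).
|α₁ − α₂|·ΔT = 8.8×10⁻⁶ × 97 = 0.0008536.
1/(A₁E₁) + 1/(A₂E₂) = 1/(2375×195×10³) + 1/(2275×46×10³) = 1.171×10⁻⁸ N⁻¹.
So P = 0.0008536 / 1.171×10⁻⁸ = 72.86 kN.
σ_{stainless steel} = P/A₁ = 72860/2375 = 30.68 MPa, tensile.

σ ≈ 30.7 MPa (tensile)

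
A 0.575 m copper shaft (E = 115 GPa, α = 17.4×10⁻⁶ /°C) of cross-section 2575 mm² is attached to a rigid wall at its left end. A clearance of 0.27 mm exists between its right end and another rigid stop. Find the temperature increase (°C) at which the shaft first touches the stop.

The gap closes when αΔT L = 0.27 mm, since the shaft is still unstressed at that instant.
ΔT = 0.27 / (17.4×10⁻⁶ × 575) = 26.99 °C.

ΔT ≈ 27 °C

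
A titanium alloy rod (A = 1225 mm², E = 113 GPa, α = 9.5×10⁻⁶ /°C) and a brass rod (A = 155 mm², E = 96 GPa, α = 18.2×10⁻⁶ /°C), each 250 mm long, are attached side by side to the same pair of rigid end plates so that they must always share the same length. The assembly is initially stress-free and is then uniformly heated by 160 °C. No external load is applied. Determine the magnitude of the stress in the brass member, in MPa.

Both members must finish at the same length. With the larger α, the brass tends to over-expand; the plates restrain it, putting the brass in compression and the titanium alloy in tension. With no external load the two internal forces are equal and opposite, magnitude P.
Setting the final lengths equal and cancelling L: (α₁ − α₂)ΔT = P/(A₁E₁) + P/(A₂E₂).
|α₁ − α₂|·ΔT = 8.7×10⁻⁶ × 160 = 0.001392.
1/(A₁E₁) + 1/(A₂E₂) = 1/(1225×113×10³) + 1/(155×96×10³) = 7.443×10⁻⁸ N⁻¹.
P = 0.001392 / 7.443×10⁻⁸ = 18700 N = 18.7 kN.
σ_{brass} = P/A₂ = 18700/155 = 120.7 MPa, compressive.

σ ≈ 121 MPa (compressive)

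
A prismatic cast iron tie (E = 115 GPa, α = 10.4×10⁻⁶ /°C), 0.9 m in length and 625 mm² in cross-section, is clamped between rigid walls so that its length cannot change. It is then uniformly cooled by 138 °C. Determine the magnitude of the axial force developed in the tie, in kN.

P ≈ 103 kN (tensile)

With zero net strain, σ = E·αΔT = 115 GPa × 10.4×10⁻⁶ × 138 = 165 MPa.
Then P = σA = 165 × 625 mm² = 103.2 kN, tensile.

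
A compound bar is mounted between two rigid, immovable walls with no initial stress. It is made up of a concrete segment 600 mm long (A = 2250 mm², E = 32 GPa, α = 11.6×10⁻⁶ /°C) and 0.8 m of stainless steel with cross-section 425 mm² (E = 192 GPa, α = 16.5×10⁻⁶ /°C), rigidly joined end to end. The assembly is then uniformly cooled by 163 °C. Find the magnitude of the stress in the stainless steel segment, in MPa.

With the walls removed the bar would change length by δ_free = Σ αᵢΔT Lᵢ = 11.6×10⁻⁶×163×600 + 16.5×10⁻⁶×163×800 = 3.286 mm.
Since the ends are fixed, an axial force P builds up, equal in every segment, with P · Σ Lᵢ/(AᵢEᵢ) = δ_free.
The series flexibility is Σ Lᵢ/(AᵢEᵢ) = 600/(2250×32×10³) + 800/(425×192×10³) = 1.814×10⁻⁵ mm/N.
So P = 3.286 / 1.814×10⁻⁵ = 181.2 kN, tensile.
σ_{stainless steel} = P / A = 181200 / 425 = 426.3 MPa.

σ ≈ 426 MPa (tensile)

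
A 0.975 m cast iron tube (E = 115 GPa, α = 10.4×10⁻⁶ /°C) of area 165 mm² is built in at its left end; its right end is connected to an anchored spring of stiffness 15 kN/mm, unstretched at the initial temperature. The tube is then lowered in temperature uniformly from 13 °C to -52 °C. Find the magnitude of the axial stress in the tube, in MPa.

σ ≈ 33.8 MPa (tensile)

The unrestrained thermal change is αΔT L = 10.4×10⁻⁶ × 65 × 975 = 0.6591 mm.
With a force P in the spring, the elastic change of the tube is PL/(AE) and that of the spring is P/k; compatibility requires their sum to equal δ_free.
P [ L/(AE) + 1/k ] = δ_free → P [ 975/(165×115×10³) + 1/(15×10³) ] = 0.6591.
P = 0.6591 / 0.0001181 = 5583 N.
σ = P/A = 5583/165 = 33.84 MPa.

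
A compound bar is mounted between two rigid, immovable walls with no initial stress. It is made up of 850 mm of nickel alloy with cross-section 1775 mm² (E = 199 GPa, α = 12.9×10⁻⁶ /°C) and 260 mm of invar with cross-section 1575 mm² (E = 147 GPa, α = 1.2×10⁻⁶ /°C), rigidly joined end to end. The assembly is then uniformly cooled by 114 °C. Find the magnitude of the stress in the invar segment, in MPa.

If the supports were absent, the total length change would be Σ αᵢΔT Lᵢ = 12.9×10⁻⁶×114×850 + 1.2×10⁻⁶×114×260 = 1.286 mm.
The rigid supports impose zero overall length change; the single axial force P common to all segments must satisfy P Σ Lᵢ/(AᵢEᵢ) = δ_free.
Σ Lᵢ/(AᵢEᵢ) = 850/(1775×199×10³) + 260/(1575×147×10³) = 3.529×10⁻⁶ mm/N.
So P = 1.286 / 3.529×10⁻⁶ = 364.2 kN, tensile.
σ_{invar} = P / A = 364200 / 1575 = 231.3 MPa.

σ ≈ 231 MPa (tensile)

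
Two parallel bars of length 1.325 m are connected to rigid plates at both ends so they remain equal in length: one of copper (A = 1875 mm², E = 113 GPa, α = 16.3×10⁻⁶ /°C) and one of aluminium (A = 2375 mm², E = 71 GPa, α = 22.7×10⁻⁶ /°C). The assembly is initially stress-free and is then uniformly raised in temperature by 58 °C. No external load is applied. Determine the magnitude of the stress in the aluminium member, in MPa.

The aluminium has the larger α, so on heating it would change length more than the copper if both were free. The rigid plates force a common final length, so the aluminium is put into compression and the copper into tension, with equal and opposite forces P (no external load).
Equating the net (thermal + elastic) strains gives |α₁ − α₂|·ΔT = P·[1/(A₁E₁) + 1/(A₂E₂)].
|α₁ − α₂|·ΔT = 6.4×10⁻⁶ × 58 = 0.0003712.
1/(A₁E₁) + 1/(A₂E₂) = 1/(1875×113×10³) + 1/(2375×71×10³) = 1.065×10⁻⁸ N⁻¹.
So P = 0.0003712 / 1.065×10⁻⁸ = 34.85 kN.
σ_{aluminium} = P/A₂ = 34850/2375 = 14.68 MPa, compressive.

σ ≈ 14.7 MPa (compressive)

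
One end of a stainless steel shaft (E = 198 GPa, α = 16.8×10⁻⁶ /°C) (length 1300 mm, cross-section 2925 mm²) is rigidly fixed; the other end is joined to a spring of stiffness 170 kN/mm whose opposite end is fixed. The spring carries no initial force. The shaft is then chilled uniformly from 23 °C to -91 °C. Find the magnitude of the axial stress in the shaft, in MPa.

σ ≈ 105 MPa (tensile)

If the spring were absent the shaft would shorten by αΔT L = 16.8×10⁻⁶ × 114 × 1300 = 2.49 mm.
Let P be the tensile force in the spring. The shaft extends elastically by PL/(AE) and the spring stretches by P/k; together these equal δ_free.
So P = δ_free / [L/(AE) + 1/k] = 2.49 / [ 1300/(2925×198×10³) + 1/(170×10³) ].
P = 2.49 / 8.127×10⁻⁶ = 306400 N.
σ = P/A = 306400/2925 = 104.7 MPa.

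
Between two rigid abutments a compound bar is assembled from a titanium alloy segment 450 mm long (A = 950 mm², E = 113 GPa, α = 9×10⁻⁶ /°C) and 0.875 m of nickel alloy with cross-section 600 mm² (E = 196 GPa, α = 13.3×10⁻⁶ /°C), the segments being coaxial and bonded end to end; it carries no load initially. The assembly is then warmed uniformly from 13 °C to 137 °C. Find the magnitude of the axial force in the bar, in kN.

P ≈ 167 kN (compressive)

With the walls removed the bar would change length by δ_free = Σ αᵢΔT Lᵢ = 9×10⁻⁶×124×450 + 13.3×10⁻⁶×124×875 = 1.945 mm.
The rigid supports impose zero overall length change; the single axial force P common to all segments must satisfy P Σ Lᵢ/(AᵢEᵢ) = δ_free.
The series flexibility is Σ Lᵢ/(AᵢEᵢ) = 450/(950×113×10³) + 875/(600×196×10³) = 1.163×10⁻⁵ mm/N.
So P = 1.945 / 1.163×10⁻⁵ = 167.2 kN, compressive.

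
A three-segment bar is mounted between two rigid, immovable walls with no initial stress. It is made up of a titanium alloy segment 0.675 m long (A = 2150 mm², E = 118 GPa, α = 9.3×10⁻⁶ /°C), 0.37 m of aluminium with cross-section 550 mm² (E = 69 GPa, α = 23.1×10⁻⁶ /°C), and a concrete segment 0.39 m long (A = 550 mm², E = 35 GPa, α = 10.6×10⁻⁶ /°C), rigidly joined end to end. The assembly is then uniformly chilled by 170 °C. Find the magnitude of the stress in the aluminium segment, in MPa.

σ ≈ 179 MPa (tensile)

Free thermal contraction of the whole bar: Σ αᵢΔT Lᵢ = 9.3×10⁻⁶×170×675 + 23.1×10⁻⁶×170×370 + 10.6×10⁻⁶×170×390 = 3.223 mm.
The rigid supports impose zero overall length change; the single axial force P common to all segments must satisfy P Σ Lᵢ/(AᵢEᵢ) = δ_free.
The series flexibility is Σ Lᵢ/(AᵢEᵢ) = 675/(2150×118×10³) + 370/(550×69×10³) + 390/(550×35×10³) = 3.267×10⁻⁵ mm/N.
So P = 3.223 / 3.267×10⁻⁵ = 98.65 kN, tensile.
σ_{aluminium} = P / A = 98650 / 550 = 179.4 MPa.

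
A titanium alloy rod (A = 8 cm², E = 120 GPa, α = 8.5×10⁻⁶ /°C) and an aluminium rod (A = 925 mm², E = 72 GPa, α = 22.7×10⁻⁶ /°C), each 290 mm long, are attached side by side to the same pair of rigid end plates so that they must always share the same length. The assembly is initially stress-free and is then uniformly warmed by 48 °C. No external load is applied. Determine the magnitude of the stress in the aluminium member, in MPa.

Both members must finish at the same length. With the larger α, the aluminium tends to over-expand; the plates restrain it, putting the aluminium in compression and the titanium alloy in tension. With no external load the two internal forces are equal and opposite, magnitude P.
Compatibility of the two members (thermal + elastic change equal): (α₁ − α₂)ΔT = P·[1/(A₁E₁) + 1/(A₂E₂)].
|α₁ − α₂|·ΔT = 14.2×10⁻⁶ × 48 = 0.0006816.
1/(A₁E₁) + 1/(A₂E₂) = 1/(800×120×10³) + 1/(925×72×10³) = 2.543×10⁻⁸ N⁻¹.
P = 0.0006816 / 2.543×10⁻⁸ = 26800 N = 26.8 kN.
σ_{aluminium} = P/A₂ = 26800/925 = 28.97 MPa, compressive.

σ ≈ 29 MPa (compressive)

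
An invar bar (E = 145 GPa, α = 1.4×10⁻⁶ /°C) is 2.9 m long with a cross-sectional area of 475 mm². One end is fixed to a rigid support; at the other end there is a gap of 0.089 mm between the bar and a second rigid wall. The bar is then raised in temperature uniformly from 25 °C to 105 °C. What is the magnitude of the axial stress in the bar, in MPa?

σ ≈ 11.8 MPa (compressive)

Unrestrained expansion: δ_free = αΔT L = 1.4×10⁻⁶ × 80 × 2900 = 0.3248 mm.
This exceeds the 0.089 mm gap, so the wall pushes back. The portion of expansion that must be recovered elastically is δ_free − gap = 0.3248 − 0.089 = 0.2358 mm.
That suppressed elongation corresponds to σ = E·Δ/L = 145×10³ × 0.2358/2900 = 11.79 MPa.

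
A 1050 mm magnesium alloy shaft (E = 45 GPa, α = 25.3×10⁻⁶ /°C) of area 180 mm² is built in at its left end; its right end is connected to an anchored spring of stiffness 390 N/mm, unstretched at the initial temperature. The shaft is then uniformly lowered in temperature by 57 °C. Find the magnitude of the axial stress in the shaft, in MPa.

The unrestrained thermal change is αΔT L = 25.3×10⁻⁶ × 57 × 1050 = 1.514 mm.
Let P be the tensile force in the spring. The shaft extends elastically by PL/(AE) and the spring stretches by P/k; together these equal δ_free.
P [ L/(AE) + 1/k ] = δ_free → P [ 1050/(180×45×10³) + 1/(390) ] = 1.514.
P = 1.514 / 0.002694 = 562.1 N.
σ = P/A = 562.1/180 = 3.123 MPa.

σ ≈ 3.12 MPa (tensile)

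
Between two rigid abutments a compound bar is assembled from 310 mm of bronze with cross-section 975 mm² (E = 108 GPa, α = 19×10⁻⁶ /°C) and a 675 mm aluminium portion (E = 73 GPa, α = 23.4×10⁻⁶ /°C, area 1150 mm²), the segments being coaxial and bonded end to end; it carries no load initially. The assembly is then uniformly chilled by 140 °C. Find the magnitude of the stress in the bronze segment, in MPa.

σ ≈ 283 MPa (tensile)

If the supports were absent, the total length change would be Σ αᵢΔT Lᵢ = 19×10⁻⁶×140×310 + 23.4×10⁻⁶×140×675 = 3.036 mm.
The walls prevent any net length change, so an axial force P (same in every segment) develops. Compatibility: P · Σ Lᵢ/(AᵢEᵢ) = δ_free.
The series flexibility is Σ Lᵢ/(AᵢEᵢ) = 310/(975×108×10³) + 675/(1150×73×10³) = 1.098×10⁻⁵ mm/N.
So P = 3.036 / 1.098×10⁻⁵ = 276.4 kN, tensile.
σ_{bronze} = P / A = 276400 / 975 = 283.5 MPa.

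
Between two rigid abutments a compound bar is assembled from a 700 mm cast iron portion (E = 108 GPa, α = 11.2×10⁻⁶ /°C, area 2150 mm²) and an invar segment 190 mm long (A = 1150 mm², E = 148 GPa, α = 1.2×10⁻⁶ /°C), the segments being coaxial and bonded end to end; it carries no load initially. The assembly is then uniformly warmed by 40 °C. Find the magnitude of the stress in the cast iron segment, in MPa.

With the walls removed the bar would change length by δ_free = Σ αᵢΔT Lᵢ = 11.2×10⁻⁶×40×700 + 1.2×10⁻⁶×40×190 = 0.3227 mm.
The walls prevent any net length change, so an axial force P (same in every segment) develops. Compatibility: P · Σ Lᵢ/(AᵢEᵢ) = δ_free.
The series flexibility is Σ Lᵢ/(AᵢEᵢ) = 700/(2150×108×10³) + 190/(1150×148×10³) = 4.131×10⁻⁶ mm/N.
So P = 0.3227 / 4.131×10⁻⁶ = 78.12 kN, compressive.
σ_{cast iron} = P / A = 78120 / 2150 = 36.34 MPa.

σ ≈ 36.3 MPa (compressive)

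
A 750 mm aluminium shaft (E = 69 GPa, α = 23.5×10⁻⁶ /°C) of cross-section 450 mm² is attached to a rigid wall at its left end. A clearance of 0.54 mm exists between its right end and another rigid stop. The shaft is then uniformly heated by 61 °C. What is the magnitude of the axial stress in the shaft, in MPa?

Free thermal elongation = αΔT L = 23.5×10⁻⁶ × 61 × 750 = 1.075 mm.
After closing the 0.54 mm clearance, 1.075 − 0.54 = 0.5351 mm of expansion remains to be suppressed by the wall.
That suppressed elongation corresponds to σ = E·Δ/L = 69×10³ × 0.5351/750 = 49.23 MPa.

σ ≈ 49.2 MPa (compressive)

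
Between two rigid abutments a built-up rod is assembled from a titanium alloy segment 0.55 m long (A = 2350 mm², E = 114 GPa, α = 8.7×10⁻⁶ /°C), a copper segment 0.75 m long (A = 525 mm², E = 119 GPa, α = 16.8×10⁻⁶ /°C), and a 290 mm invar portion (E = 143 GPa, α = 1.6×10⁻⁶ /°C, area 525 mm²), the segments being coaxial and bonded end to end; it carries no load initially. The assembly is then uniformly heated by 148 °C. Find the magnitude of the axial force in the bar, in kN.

P ≈ 147 kN (compressive)

Free thermal expansion of the whole bar: Σ αᵢΔT Lᵢ = 8.7×10⁻⁶×148×550 + 16.8×10⁻⁶×148×750 + 1.6×10⁻⁶×148×290 = 2.642 mm.
The rigid supports impose zero overall length change; the single axial force P common to all segments must satisfy P Σ Lᵢ/(AᵢEᵢ) = δ_free.
Σ Lᵢ/(AᵢEᵢ) = 550/(2350×114×10³) + 750/(525×119×10³) + 290/(525×143×10³) = 1.792×10⁻⁵ mm/N.
So P = 2.642 / 1.792×10⁻⁵ = 147.4 kN, compressive.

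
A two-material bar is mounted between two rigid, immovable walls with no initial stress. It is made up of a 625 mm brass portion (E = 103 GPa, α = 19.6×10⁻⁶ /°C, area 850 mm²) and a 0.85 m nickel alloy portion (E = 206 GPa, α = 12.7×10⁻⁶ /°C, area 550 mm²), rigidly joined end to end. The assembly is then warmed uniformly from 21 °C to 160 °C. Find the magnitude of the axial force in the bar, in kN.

Free thermal expansion of the whole bar: Σ αᵢΔT Lᵢ = 19.6×10⁻⁶×139×625 + 12.7×10⁻⁶×139×850 = 3.203 mm.
Since the ends are fixed, an axial force P builds up, equal in every segment, with P · Σ Lᵢ/(AᵢEᵢ) = δ_free.
Σ Lᵢ/(AᵢEᵢ) = 625/(850×103×10³) + 850/(550×206×10³) = 1.464×10⁻⁵ mm/N.
P = 3.203 / 1.464×10⁻⁵ = 218800 N = 218.8 kN, compressive.

P ≈ 219 kN (compressive)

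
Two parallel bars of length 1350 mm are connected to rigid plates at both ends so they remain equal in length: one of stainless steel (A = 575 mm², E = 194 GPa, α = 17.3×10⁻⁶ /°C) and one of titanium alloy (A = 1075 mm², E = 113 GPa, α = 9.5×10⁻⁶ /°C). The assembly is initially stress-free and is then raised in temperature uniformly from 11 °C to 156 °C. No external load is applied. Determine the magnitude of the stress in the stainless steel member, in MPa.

σ ≈ 114 MPa (compressive)

The stainless steel has the larger α, so on heating it would change length more than the titanium alloy if both were free. The rigid plates force a common final length, so the stainless steel is put into compression and the titanium alloy into tension, with equal and opposite forces P (no external load).
Equating the net (thermal + elastic) strains gives |α₁ − α₂|·ΔT = P·[1/(A₁E₁) + 1/(A₂E₂)].
|α₁ − α₂|·ΔT = 7.8×10⁻⁶ × 145 = 0.001131.
1/(A₁E₁) + 1/(A₂E₂) = 1/(575×194×10³) + 1/(1075×113×10³) = 1.72×10⁻⁸ N⁻¹.
So P = 0.001131 / 1.72×10⁻⁸ = 65.77 kN.
σ_{stainless steel} = P/A₁ = 65770/575 = 114.4 MPa, compressive.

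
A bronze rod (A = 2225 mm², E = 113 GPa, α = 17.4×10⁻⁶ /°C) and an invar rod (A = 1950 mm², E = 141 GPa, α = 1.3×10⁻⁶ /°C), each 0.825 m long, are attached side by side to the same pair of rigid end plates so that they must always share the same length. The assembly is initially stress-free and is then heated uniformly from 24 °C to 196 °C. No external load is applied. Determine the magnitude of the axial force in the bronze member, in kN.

P ≈ 364 kN (compressive in the bronze)

The bronze has the larger α, so on heating it would change length more than the invar if both were free. The rigid plates force a common final length, so the bronze is put into compression and the invar into tension, with equal and opposite forces P (no external load).
Setting the final lengths equal and cancelling L: (α₁ − α₂)ΔT = P/(A₁E₁) + P/(A₂E₂).
|α₁ − α₂|·ΔT = 16.1×10⁻⁶ × 172 = 0.002769.
1/(A₁E₁) + 1/(A₂E₂) = 1/(2225×113×10³) + 1/(1950×141×10³) = 7.614×10⁻⁹ N⁻¹.
P = 0.002769 / 7.614×10⁻⁹ = 363700 N = 363.7 kN.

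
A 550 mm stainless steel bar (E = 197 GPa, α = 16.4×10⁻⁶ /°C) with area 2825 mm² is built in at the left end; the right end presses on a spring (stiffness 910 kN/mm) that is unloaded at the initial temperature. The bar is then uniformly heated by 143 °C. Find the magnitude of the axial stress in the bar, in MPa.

Free thermal expansion: δ_free = αΔT L = 16.4×10⁻⁶ × 143 × 550 = 1.29 mm.
Let P be the compressive force at the spring. The bar shortens elastically by PL/(AE) and the spring compresses by P/k; together these equal δ_free.
So P = δ_free / [L/(AE) + 1/k] = 1.29 / [ 550/(2825×197×10³) + 1/(910×10³) ].
P = 1.29 / 2.087×10⁻⁶ = 618000 N.
σ = P/A = 618000/2825 = 218.8 MPa.

σ ≈ 219 MPa (compressive)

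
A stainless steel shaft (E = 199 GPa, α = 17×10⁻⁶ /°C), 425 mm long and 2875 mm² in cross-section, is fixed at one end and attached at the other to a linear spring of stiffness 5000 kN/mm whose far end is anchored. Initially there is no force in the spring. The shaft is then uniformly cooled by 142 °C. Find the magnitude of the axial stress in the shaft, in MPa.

σ ≈ 378 MPa (tensile)

If the spring were absent the shaft would shorten by αΔT L = 17×10⁻⁶ × 142 × 425 = 1.026 mm.
Let P be the tensile force in the spring. The shaft extends elastically by PL/(AE) and the spring stretches by P/k; together these equal δ_free.
So P = δ_free / [L/(AE) + 1/k] = 1.026 / [ 425/(2875×199×10³) + 1/(5000×10³) ].
P = 1.026 / 9.428×10⁻⁷ = 1.088×10⁶ N.
σ = P/A = 1.088×10⁶/2875 = 378.5 MPa.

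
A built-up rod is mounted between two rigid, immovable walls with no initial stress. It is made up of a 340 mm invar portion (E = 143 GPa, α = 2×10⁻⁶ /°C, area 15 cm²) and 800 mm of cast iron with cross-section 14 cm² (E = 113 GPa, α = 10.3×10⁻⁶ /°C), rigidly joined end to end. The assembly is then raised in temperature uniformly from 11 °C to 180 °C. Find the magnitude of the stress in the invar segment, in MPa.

σ ≈ 151 MPa (compressive)

Free thermal expansion of the whole bar: Σ αᵢΔT Lᵢ = 2×10⁻⁶×169×340 + 10.3×10⁻⁶×169×800 = 1.507 mm.
The walls prevent any net length change, so an axial force P (same in every segment) develops. Compatibility: P · Σ Lᵢ/(AᵢEᵢ) = δ_free.
Σ Lᵢ/(AᵢEᵢ) = 340/(1500×143×10³) + 800/(1400×113×10³) = 6.642×10⁻⁶ mm/N.
P = 1.507 / 6.642×10⁻⁶ = 227000 N = 227 kN, compressive.
σ_{invar} = P / A = 227000 / 1500 = 151.3 MPa.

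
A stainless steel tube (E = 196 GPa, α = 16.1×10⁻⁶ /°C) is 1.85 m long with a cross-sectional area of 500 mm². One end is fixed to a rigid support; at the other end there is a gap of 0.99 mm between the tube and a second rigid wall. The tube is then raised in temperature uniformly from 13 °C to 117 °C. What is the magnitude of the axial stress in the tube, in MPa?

σ ≈ 223 MPa (compressive)

Free thermal elongation = αΔT L = 16.1×10⁻⁶ × 104 × 1850 = 3.098 mm.
After closing the 0.99 mm clearance, 3.098 − 0.99 = 2.108 mm of expansion remains to be suppressed by the wall.
So σ = E(δ_free − g)/L = 196×10³ × 2.108/1850 = 223.3 MPa.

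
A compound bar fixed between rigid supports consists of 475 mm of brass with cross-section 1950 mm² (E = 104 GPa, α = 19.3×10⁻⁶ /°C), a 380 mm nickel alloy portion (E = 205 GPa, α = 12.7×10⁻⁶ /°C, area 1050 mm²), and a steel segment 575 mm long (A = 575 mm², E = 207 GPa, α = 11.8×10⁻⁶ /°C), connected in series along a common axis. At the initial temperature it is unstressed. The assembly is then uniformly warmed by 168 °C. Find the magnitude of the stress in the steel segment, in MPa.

σ ≈ 679 MPa (compressive)

If the supports were absent, the total length change would be Σ αᵢΔT Lᵢ = 19.3×10⁻⁶×168×475 + 12.7×10⁻⁶×168×380 + 11.8×10⁻⁶×168×575 = 3.491 mm.
The rigid supports impose zero overall length change; the single axial force P common to all segments must satisfy P Σ Lᵢ/(AᵢEᵢ) = δ_free.
Σ Lᵢ/(AᵢEᵢ) = 475/(1950×104×10³) + 380/(1050×205×10³) + 575/(575×207×10³) = 8.939×10⁻⁶ mm/N.
Hence P = δ_free / Σ(L/AE) = 3.491/8.939×10⁻⁶ = 390.5 kN (compressive).
σ_{steel} = P / A = 390500 / 575 = 679.2 MPa.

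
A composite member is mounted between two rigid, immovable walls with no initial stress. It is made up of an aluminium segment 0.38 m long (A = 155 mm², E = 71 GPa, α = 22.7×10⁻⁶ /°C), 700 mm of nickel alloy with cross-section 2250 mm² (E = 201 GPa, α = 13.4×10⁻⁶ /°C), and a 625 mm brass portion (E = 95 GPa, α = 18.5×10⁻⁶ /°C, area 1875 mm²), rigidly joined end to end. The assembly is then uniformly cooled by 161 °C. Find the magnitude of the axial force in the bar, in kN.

P ≈ 120 kN (tensile)

If the supports were absent, the total length change would be Σ αᵢΔT Lᵢ = 22.7×10⁻⁶×161×380 + 13.4×10⁻⁶×161×700 + 18.5×10⁻⁶×161×625 = 4.761 mm.
The walls prevent any net length change, so an axial force P (same in every segment) develops. Compatibility: P · Σ Lᵢ/(AᵢEᵢ) = δ_free.
The series flexibility is Σ Lᵢ/(AᵢEᵢ) = 380/(155×71×10³) + 700/(2250×201×10³) + 625/(1875×95×10³) = 3.959×10⁻⁵ mm/N.
Hence P = δ_free / Σ(L/AE) = 4.761/3.959×10⁻⁵ = 120.3 kN (tensile).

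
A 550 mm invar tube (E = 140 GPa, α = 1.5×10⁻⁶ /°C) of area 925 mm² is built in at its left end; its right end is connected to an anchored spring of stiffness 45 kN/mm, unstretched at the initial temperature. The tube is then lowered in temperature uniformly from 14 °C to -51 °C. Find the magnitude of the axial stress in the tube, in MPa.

The unrestrained thermal change is αΔT L = 1.5×10⁻⁶ × 65 × 550 = 0.05362 mm.
With a force P in the spring, the elastic change of the tube is PL/(AE) and that of the spring is P/k; compatibility requires their sum to equal δ_free.
P [ L/(AE) + 1/k ] = δ_free → P [ 550/(925×140×10³) + 1/(45×10³) ] = 0.05362.
P = 0.05362 / 2.647×10⁻⁵ = 2026 N.
σ = P/A = 2026/925 = 2.19 MPa.

σ ≈ 2.19 MPa (tensile)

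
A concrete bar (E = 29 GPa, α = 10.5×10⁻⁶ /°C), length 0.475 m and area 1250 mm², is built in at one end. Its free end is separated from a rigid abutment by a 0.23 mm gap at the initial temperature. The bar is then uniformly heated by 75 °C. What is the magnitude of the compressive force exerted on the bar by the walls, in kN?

P ≈ 11 kN

Free thermal elongation = αΔT L = 10.5×10⁻⁶ × 75 × 475 = 0.3741 mm.
After closing the 0.23 mm clearance, 0.3741 − 0.23 = 0.1441 mm of expansion remains to be suppressed by the wall.
Compatibility: PL/(AE) = 0.1441 mm, so σ = P/A = E × (0.1441/475) = 8.795 MPa.
P = σA = 8.795 × 1250 = 10.99 kN.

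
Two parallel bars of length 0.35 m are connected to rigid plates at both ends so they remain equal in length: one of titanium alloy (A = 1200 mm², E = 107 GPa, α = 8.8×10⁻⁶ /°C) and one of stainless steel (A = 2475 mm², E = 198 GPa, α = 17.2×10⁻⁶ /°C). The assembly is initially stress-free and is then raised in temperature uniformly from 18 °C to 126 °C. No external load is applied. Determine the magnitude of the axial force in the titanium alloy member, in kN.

P ≈ 92.3 kN (tensile in the titanium alloy)

Equilibrium of a rigid end plate with no external load gives equal and opposite internal forces ±P in the two members. Since α_{stainless steel} > α_{titanium alloy}, heating drives the stainless steel into compression and the titanium alloy into tension.
Compatibility of the two members (thermal + elastic change equal): (α₁ − α₂)ΔT = P·[1/(A₁E₁) + 1/(A₂E₂)].
|α₁ − α₂|·ΔT = 8.4×10⁻⁶ × 108 = 0.0009072.
1/(A₁E₁) + 1/(A₂E₂) = 1/(1200×107×10³) + 1/(2475×198×10³) = 9.829×10⁻⁹ N⁻¹.
P = 0.0009072 / 9.829×10⁻⁹ = 92300 N = 92.3 kN.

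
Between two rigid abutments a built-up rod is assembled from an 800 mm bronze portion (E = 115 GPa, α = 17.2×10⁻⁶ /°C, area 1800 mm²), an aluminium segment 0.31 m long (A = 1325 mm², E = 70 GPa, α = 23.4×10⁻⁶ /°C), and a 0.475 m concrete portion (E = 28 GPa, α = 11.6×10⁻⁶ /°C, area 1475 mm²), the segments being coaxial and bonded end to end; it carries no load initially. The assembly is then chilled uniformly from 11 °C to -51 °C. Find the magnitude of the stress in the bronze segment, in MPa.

If the supports were absent, the total length change would be Σ αᵢΔT Lᵢ = 17.2×10⁻⁶×62×800 + 23.4×10⁻⁶×62×310 + 11.6×10⁻⁶×62×475 = 1.644 mm.
The rigid supports impose zero overall length change; the single axial force P common to all segments must satisfy P Σ Lᵢ/(AᵢEᵢ) = δ_free.
Σ Lᵢ/(AᵢEᵢ) = 800/(1800×115×10³) + 310/(1325×70×10³) + 475/(1475×28×10³) = 1.871×10⁻⁵ mm/N.
So P = 1.644 / 1.871×10⁻⁵ = 87.9 kN, tensile.
σ_{bronze} = P / A = 87900 / 1800 = 48.83 MPa.

σ ≈ 48.8 MPa (tensile)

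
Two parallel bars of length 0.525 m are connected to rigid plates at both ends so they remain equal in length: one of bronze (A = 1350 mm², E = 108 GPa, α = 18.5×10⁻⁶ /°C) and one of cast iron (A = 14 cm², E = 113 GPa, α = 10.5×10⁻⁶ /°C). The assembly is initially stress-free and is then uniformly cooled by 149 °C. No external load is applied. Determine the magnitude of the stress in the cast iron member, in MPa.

σ ≈ 64.6 MPa (compressive)

The bronze has the larger α, so on cooling it would change length more than the cast iron if both were free. The rigid plates force a common final length, so the bronze is put into tension and the cast iron into compression, with equal and opposite forces P (no external load).
Setting the final lengths equal and cancelling L: (α₁ − α₂)ΔT = P/(A₁E₁) + P/(A₂E₂).
|α₁ − α₂|·ΔT = 8×10⁻⁶ × 149 = 0.001192.
1/(A₁E₁) + 1/(A₂E₂) = 1/(1350×108×10³) + 1/(1400×113×10³) = 1.318×10⁻⁸ N⁻¹.
So P = 0.001192 / 1.318×10⁻⁸ = 90.44 kN.
σ_{cast iron} = P/A₂ = 90440/1400 = 64.6 MPa, compressive.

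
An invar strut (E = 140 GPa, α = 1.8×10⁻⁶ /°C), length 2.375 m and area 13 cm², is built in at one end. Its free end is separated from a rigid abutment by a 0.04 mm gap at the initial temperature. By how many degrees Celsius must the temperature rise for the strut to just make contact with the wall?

Contact occurs when the free expansion equals the gap: αΔT L = 0.04 mm.
So ΔT = g/(αL) = 0.04/(1.8×10⁻⁶ × 2375) = 9.357 °C.

ΔT ≈ 9.36 °C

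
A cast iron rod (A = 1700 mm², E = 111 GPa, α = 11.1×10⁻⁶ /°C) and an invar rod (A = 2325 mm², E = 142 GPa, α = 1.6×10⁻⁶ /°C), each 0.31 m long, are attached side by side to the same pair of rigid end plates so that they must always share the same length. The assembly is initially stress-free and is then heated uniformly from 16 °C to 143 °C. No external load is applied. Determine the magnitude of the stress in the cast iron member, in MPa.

σ ≈ 85.2 MPa (compressive)

Equilibrium of a rigid end plate with no external load gives equal and opposite internal forces ±P in the two members. Since α_{cast iron} > α_{invar}, heating drives the cast iron into compression and the invar into tension.
Setting the final lengths equal and cancelling L: (α₁ − α₂)ΔT = P/(A₁E₁) + P/(A₂E₂).
|α₁ − α₂|·ΔT = 9.5×10⁻⁶ × 127 = 0.001206.
1/(A₁E₁) + 1/(A₂E₂) = 1/(1700×111×10³) + 1/(2325×142×10³) = 8.328×10⁻⁹ N⁻¹.
So P = 0.001206 / 8.328×10⁻⁹ = 144.9 kN.
σ_{cast iron} = P/A₁ = 144900/1700 = 85.22 MPa, compressive.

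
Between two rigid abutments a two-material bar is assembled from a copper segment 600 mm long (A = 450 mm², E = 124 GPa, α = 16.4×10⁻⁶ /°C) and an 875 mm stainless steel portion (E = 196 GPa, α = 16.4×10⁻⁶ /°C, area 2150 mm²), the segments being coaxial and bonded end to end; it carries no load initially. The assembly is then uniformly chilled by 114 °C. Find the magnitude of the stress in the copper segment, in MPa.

With the walls removed the bar would change length by δ_free = Σ αᵢΔT Lᵢ = 16.4×10⁻⁶×114×600 + 16.4×10⁻⁶×114×875 = 2.758 mm.
The rigid supports impose zero overall length change; the single axial force P common to all segments must satisfy P Σ Lᵢ/(AᵢEᵢ) = δ_free.
Σ Lᵢ/(AᵢEᵢ) = 600/(450×124×10³) + 875/(2150×196×10³) = 1.283×10⁻⁵ mm/N.
Hence P = δ_free / Σ(L/AE) = 2.758/1.283×10⁻⁵ = 215 kN (tensile).
σ_{copper} = P / A = 215000 / 450 = 477.7 MPa.

σ ≈ 478 MPa (tensile)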